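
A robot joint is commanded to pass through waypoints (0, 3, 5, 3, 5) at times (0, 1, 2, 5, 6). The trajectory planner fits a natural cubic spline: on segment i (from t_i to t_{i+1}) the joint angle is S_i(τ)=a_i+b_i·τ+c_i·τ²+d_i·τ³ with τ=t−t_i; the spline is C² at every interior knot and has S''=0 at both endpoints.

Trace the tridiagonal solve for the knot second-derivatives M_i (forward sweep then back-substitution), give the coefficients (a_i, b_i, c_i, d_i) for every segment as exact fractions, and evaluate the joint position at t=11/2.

  seg 0: a=0 b=1985/636 c=0 d=-77/636
  seg 1: a=3 b=877/318 c=-77/212 d=-251/636
  seg 2: a=5 b=539/636 c=-82/53 d=221/636
  seg 3: a=3 b=301/318 c=335/212 d=-335/636
S(11/2) = 6449/1696

Δ: Δ0=3, Δ1=2, Δ2=-2/3, Δ3=2
row 1: diag=4, rhs=-6; c'=1/4, d'=-3/2
row 2: denom=8−1·1/4=31/4; d'=(-16−1·-3/2)/(31/4)=-58/31
row 3: denom=8−3·12/31=212/31; d'=(16−3·-58/31)/(212/31)=335/106
back: M3=335/106
back: M2=-58/31−12/31·335/106=-164/53
back: M1=-3/2−1/4·-164/53=-77/106
M: M0=0, M1=-77/106, M2=-164/53, M3=335/106, M4=0
seg 0: a=0, c=M0/2=0, d=(M1−M0)/(6·1)=-77/636, b=Δ0−h0·(2M0+M1)/6=1985/636
seg 1: a=3, c=M1/2=-77/212, d=(M2−M1)/(6·1)=-251/636, b=Δ1−h1·(2M1+M2)/6=877/318
seg 2: a=5, c=M2/2=-82/53, d=(M3−M2)/(6·3)=221/636, b=Δ2−h2·(2M2+M3)/6=539/636
seg 3: a=3, c=M3/2=335/212, d=(M4−M3)/(6·1)=-335/636, b=Δ3−h3·(2M3+M4)/6=301/318
t_q=11/2 → seg 3, τ=1/2; S=3+301/318·τ+335/212·τ²+-335/636·τ³=6449/1696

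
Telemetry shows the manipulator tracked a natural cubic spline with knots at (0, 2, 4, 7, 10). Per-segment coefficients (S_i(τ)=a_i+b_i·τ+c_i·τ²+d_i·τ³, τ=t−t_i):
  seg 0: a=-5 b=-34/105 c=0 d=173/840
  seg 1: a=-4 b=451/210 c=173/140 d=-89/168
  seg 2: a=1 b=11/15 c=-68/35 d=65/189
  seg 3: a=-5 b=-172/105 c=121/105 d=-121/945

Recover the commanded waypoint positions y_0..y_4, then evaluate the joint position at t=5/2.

y_0 = S_0(0) = a_0 = -5
y_1 = S_1(0) = a_1 = -4
y_2 = S_2(0) = a_2 = 1
y_3 = S_3(0) = a_3 = -5
y_4 = S_3(3) = -3
t_q=5/2 is in segment 1 (τ=1/2); S_1(τ)=-6011/2240

y_0=-5 y_1=-4 y_2=1 y_3=-5 y_4=-3
S(5/2) = -6011/2240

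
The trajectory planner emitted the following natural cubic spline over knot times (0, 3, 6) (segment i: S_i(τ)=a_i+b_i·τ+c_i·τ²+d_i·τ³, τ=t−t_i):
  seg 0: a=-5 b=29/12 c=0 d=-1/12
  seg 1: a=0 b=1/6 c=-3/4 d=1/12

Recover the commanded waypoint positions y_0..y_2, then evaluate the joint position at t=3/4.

y_0 = S_0(0) = a_0 = -5
y_1 = S_1(0) = a_1 = 0
y_2 = S_1(3) = -4
t_q=3/4 is in segment 0 (τ=3/4); S_0(τ)=-825/256

y_0=-5 y_1=0 y_2=-4
S(3/4) = -825/256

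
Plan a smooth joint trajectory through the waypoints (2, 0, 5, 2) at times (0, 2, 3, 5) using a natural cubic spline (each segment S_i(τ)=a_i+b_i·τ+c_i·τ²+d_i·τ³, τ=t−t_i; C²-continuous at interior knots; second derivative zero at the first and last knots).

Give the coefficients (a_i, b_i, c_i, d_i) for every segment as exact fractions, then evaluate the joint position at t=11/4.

  seg 0: a=2 b=-24/7 c=0 d=17/28
  seg 1: a=0 b=27/7 c=51/14 d=-5/2
  seg 2: a=5 b=51/14 c=-27/7 d=9/14
S(11/4) = 3483/896

Δ: Δ0=-1, Δ1=5, Δ2=-3/2
row 1: diag=6, rhs=36; c'=1/6, d'=6
row 2: denom=6−1·1/6=35/6; d'=(-39−1·6)/(35/6)=-54/7
back: M2=-54/7
back: M1=6−1/6·-54/7=51/7
M: M0=0, M1=51/7, M2=-54/7, M3=0
seg 0: a=2, c=M0/2=0, d=(M1−M0)/(6·2)=17/28, b=Δ0−h0·(2M0+M1)/6=-24/7
seg 1: a=0, c=M1/2=51/14, d=(M2−M1)/(6·1)=-5/2, b=Δ1−h1·(2M1+M2)/6=27/7
seg 2: a=5, c=M2/2=-27/7, d=(M3−M2)/(6·2)=9/14, b=Δ2−h2·(2M2+M3)/6=51/14
t_q=11/4 → seg 1, τ=3/4; S=0+27/7·τ+51/14·τ²+-5/2·τ³=3483/896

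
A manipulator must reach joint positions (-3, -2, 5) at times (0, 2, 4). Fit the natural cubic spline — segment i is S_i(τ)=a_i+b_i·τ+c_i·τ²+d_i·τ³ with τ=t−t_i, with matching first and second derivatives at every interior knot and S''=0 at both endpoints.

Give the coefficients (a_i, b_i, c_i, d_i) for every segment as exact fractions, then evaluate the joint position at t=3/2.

Δ: Δ0=1/2, Δ1=7/2
row 1: diag=8, rhs=18; c'=1/4, d'=9/4
back: M1=9/4
M: M0=0, M1=9/4, M2=0
seg 0: a=-3, c=M0/2=0, d=(M1−M0)/(6·2)=3/16, b=Δ0−h0·(2M0+M1)/6=-1/4
seg 1: a=-2, c=M1/2=9/8, d=(M2−M1)/(6·2)=-3/16, b=Δ1−h1·(2M1+M2)/6=2
t_q=3/2 → seg 0, τ=3/2; S=-3+-1/4·τ+0·τ²+3/16·τ³=-351/128

  seg 0: a=-3 b=-1/4 c=0 d=3/16
  seg 1: a=-2 b=2 c=9/8 d=-3/16
S(3/2) = -351/128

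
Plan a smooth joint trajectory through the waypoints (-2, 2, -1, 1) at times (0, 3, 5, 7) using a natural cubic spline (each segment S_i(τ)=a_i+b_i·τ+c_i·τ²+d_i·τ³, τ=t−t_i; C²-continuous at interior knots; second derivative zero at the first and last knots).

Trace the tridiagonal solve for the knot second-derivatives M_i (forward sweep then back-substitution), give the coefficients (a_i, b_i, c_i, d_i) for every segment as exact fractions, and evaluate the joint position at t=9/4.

  seg 0: a=-2 b=553/228 c=0 d=-83/684
  seg 1: a=2 b=-97/114 c=-83/76 d=175/456
  seg 2: a=-1 b=-35/57 c=23/19 d=-23/114
S(9/4) = 10093/4864

Δ: Δ0=4/3, Δ1=-3/2, Δ2=1
row 1: diag=10, rhs=-17; c'=1/5, d'=-17/10
row 2: denom=8−2·1/5=38/5; d'=(15−2·-17/10)/(38/5)=46/19
back: M2=46/19
back: M1=-17/10−1/5·46/19=-83/38
M: M0=0, M1=-83/38, M2=46/19, M3=0
seg 0: a=-2, c=M0/2=0, d=(M1−M0)/(6·3)=-83/684, b=Δ0−h0·(2M0+M1)/6=553/228
seg 1: a=2, c=M1/2=-83/76, d=(M2−M1)/(6·2)=175/456, b=Δ1−h1·(2M1+M2)/6=-97/114
seg 2: a=-1, c=M2/2=23/19, d=(M3−M2)/(6·2)=-23/114, b=Δ2−h2·(2M2+M3)/6=-35/57
t_q=9/4 → seg 0, τ=9/4; S=-2+553/228·τ+0·τ²+-83/684·τ³=10093/4864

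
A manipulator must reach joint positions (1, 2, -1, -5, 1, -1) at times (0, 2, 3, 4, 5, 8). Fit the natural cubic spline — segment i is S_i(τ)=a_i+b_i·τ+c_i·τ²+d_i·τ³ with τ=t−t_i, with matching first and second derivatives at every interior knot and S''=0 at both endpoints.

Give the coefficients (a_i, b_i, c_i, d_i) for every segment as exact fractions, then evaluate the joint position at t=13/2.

  seg 0: a=1 b=1091/798 c=0 d=-173/798
  seg 1: a=2 b=-985/798 c=-173/133 d=-53/114
  seg 2: a=-1 b=-2087/399 c=-717/266 d=3133/798
  seg 3: a=-5 b=923/798 c=1208/133 d=-3383/798
  seg 4: a=1 b=2635/399 c=-967/266 d=967/2394
S(13/2) = 8703/2128

Δ: Δ0=1/2, Δ1=-3, Δ2=-4, Δ3=6, Δ4=-2/3
row 1: diag=6, rhs=-21; c'=1/6, d'=-7/2
row 2: denom=4−1·1/6=23/6; d'=(-6−1·-7/2)/(23/6)=-15/23
row 3: denom=4−1·6/23=86/23; d'=(60−1·-15/23)/(86/23)=1395/86
row 4: denom=8−1·23/86=665/86; d'=(-40−1·1395/86)/(665/86)=-967/133
back: M4=-967/133
back: M3=1395/86−23/86·-967/133=2416/133
back: M2=-15/23−6/23·2416/133=-717/133
back: M1=-7/2−1/6·-717/133=-346/133
M: M0=0, M1=-346/133, M2=-717/133, M3=2416/133, M4=-967/133, M5=0
seg 0: a=1, c=M0/2=0, d=(M1−M0)/(6·2)=-173/798, b=Δ0−h0·(2M0+M1)/6=1091/798
seg 1: a=2, c=M1/2=-173/133, d=(M2−M1)/(6·1)=-53/114, b=Δ1−h1·(2M1+M2)/6=-985/798
seg 2: a=-1, c=M2/2=-717/266, d=(M3−M2)/(6·1)=3133/798, b=Δ2−h2·(2M2+M3)/6=-2087/399
seg 3: a=-5, c=M3/2=1208/133, d=(M4−M3)/(6·1)=-3383/798, b=Δ3−h3·(2M3+M4)/6=923/798
seg 4: a=1, c=M4/2=-967/266, d=(M5−M4)/(6·3)=967/2394, b=Δ4−h4·(2M4+M5)/6=2635/399
t_q=13/2 → seg 4, τ=3/2; S=1+2635/399·τ+-967/266·τ²+967/2394·τ³=8703/2128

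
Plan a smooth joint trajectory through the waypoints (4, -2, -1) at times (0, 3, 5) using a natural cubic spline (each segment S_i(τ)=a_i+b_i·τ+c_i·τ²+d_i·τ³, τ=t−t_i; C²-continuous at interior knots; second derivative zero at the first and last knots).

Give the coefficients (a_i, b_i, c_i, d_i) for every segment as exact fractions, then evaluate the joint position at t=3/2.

Δ: Δ0=-2, Δ1=1/2
row 1: diag=10, rhs=15; c'=1/5, d'=3/2
back: M1=3/2
M: M0=0, M1=3/2, M2=0
seg 0: a=4, c=M0/2=0, d=(M1−M0)/(6·3)=1/12, b=Δ0−h0·(2M0+M1)/6=-11/4
seg 1: a=-2, c=M1/2=3/4, d=(M2−M1)/(6·2)=-1/8, b=Δ1−h1·(2M1+M2)/6=-1/2
t_q=3/2 → seg 0, τ=3/2; S=4+-11/4·τ+0·τ²+1/12·τ³=5/32

  seg 0: a=4 b=-11/4 c=0 d=1/12
  seg 1: a=-2 b=-1/2 c=3/4 d=-1/8
S(3/2) = 5/32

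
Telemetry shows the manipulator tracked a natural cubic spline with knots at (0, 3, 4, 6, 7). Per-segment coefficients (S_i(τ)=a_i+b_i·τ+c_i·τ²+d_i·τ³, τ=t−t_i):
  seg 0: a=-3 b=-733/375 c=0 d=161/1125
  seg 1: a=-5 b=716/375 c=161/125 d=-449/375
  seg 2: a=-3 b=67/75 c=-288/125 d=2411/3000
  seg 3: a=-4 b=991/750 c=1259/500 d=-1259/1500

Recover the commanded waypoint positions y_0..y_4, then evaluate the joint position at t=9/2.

y_0 = S_0(0) = a_0 = -3
y_1 = S_1(0) = a_1 = -5
y_2 = S_2(0) = a_2 = -3
y_3 = S_3(0) = a_3 = -4
y_4 = S_3(1) = -1
t_q=9/2 is in segment 2 (τ=1/2); S_2(τ)=-24231/8000

y_0=-3 y_1=-5 y_2=-3 y_3=-4 y_4=-1
S(9/2) = -24231/8000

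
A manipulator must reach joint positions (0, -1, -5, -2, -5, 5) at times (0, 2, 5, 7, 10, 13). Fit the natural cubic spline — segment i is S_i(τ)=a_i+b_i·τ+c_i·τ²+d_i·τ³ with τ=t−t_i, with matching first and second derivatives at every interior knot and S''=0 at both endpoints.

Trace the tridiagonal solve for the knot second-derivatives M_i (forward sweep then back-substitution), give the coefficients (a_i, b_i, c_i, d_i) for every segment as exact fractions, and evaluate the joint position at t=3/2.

Δ: Δ0=-1/2, Δ1=-4/3, Δ2=3/2, Δ3=-1, Δ4=10/3
row 1: diag=10, rhs=-5; c'=3/10, d'=-1/2
row 2: denom=10−3·3/10=91/10; d'=(17−3·-1/2)/(91/10)=185/91
row 3: denom=10−2·20/91=870/91; d'=(-15−2·185/91)/(870/91)=-347/174
row 4: denom=12−3·91/290=3207/290; d'=(26−3·-347/174)/(3207/290)=9275/3207
back: M4=9275/3207
back: M3=-347/174−91/290·9275/3207=-3102/1069
back: M2=185/91−20/91·-3102/1069=2855/1069
back: M1=-1/2−3/10·2855/1069=-1391/1069
M: M0=0, M1=-1391/1069, M2=2855/1069, M3=-3102/1069, M4=9275/3207, M5=0
seg 0: a=0, c=M0/2=0, d=(M1−M0)/(6·2)=-1391/12828, b=Δ0−h0·(2M0+M1)/6=-425/6414
seg 1: a=-1, c=M1/2=-1391/2138, d=(M2−M1)/(6·3)=2123/9621, b=Δ1−h1·(2M1+M2)/6=-8771/6414
seg 2: a=-5, c=M2/2=2855/2138, d=(M3−M2)/(6·2)=-5957/12828, b=Δ2−h2·(2M2+M3)/6=4405/6414
seg 3: a=-2, c=M3/2=-1551/1069, d=(M4−M3)/(6·3)=18581/57726, b=Δ3−h3·(2M3+M4)/6=2923/6414
seg 4: a=-5, c=M4/2=9275/6414, d=(M5−M4)/(6·3)=-9275/57726, b=Δ4−h4·(2M4+M5)/6=1415/3207
t_q=3/2 → seg 0, τ=3/2; S=0+-425/6414·τ+0·τ²+-1391/12828·τ³=-15919/34208

  seg 0: a=0 b=-425/6414 c=0 d=-1391/12828
  seg 1: a=-1 b=-8771/6414 c=-1391/2138 d=2123/9621
  seg 2: a=-5 b=4405/6414 c=2855/2138 d=-5957/12828
  seg 3: a=-2 b=2923/6414 c=-1551/1069 d=18581/57726
  seg 4: a=-5 b=1415/3207 c=9275/6414 d=-9275/57726
S(3/2) = -15919/34208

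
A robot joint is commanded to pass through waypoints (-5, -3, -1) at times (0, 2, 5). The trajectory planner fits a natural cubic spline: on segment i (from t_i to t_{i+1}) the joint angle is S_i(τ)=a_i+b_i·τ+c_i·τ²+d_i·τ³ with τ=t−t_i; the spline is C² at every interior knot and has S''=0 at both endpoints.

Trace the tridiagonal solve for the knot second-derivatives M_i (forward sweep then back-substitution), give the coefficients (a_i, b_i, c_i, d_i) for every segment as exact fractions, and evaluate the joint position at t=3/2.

  seg 0: a=-5 b=16/15 c=0 d=-1/60
  seg 1: a=-3 b=13/15 c=-1/10 d=1/90
S(3/2) = -553/160

Δ: Δ0=1, Δ1=2/3
row 1: diag=10, rhs=-2; c'=3/10, d'=-1/5
back: M1=-1/5
M: M0=0, M1=-1/5, M2=0
seg 0: a=-5, c=M0/2=0, d=(M1−M0)/(6·2)=-1/60, b=Δ0−h0·(2M0+M1)/6=16/15
seg 1: a=-3, c=M1/2=-1/10, d=(M2−M1)/(6·3)=1/90, b=Δ1−h1·(2M1+M2)/6=13/15
t_q=3/2 → seg 0, τ=3/2; S=-5+16/15·τ+0·τ²+-1/60·τ³=-553/160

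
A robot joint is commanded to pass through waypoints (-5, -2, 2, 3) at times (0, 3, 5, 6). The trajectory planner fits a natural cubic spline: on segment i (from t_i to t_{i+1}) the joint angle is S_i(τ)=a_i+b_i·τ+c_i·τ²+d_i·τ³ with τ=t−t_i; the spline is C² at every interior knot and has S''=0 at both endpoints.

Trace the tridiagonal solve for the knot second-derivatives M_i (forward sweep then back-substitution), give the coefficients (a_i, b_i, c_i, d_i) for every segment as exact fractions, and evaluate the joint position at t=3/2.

Δ: Δ0=1, Δ1=2, Δ2=1
row 1: diag=10, rhs=6; c'=1/5, d'=3/5
row 2: denom=6−2·1/5=28/5; d'=(-6−2·3/5)/(28/5)=-9/7
back: M2=-9/7
back: M1=3/5−1/5·-9/7=6/7
M: M0=0, M1=6/7, M2=-9/7, M3=0
seg 0: a=-5, c=M0/2=0, d=(M1−M0)/(6·3)=1/21, b=Δ0−h0·(2M0+M1)/6=4/7
seg 1: a=-2, c=M1/2=3/7, d=(M2−M1)/(6·2)=-5/28, b=Δ1−h1·(2M1+M2)/6=13/7
seg 2: a=2, c=M2/2=-9/14, d=(M3−M2)/(6·1)=3/14, b=Δ2−h2·(2M2+M3)/6=10/7
t_q=3/2 → seg 0, τ=3/2; S=-5+4/7·τ+0·τ²+1/21·τ³=-223/56

  seg 0: a=-5 b=4/7 c=0 d=1/21
  seg 1: a=-2 b=13/7 c=3/7 d=-5/28
  seg 2: a=2 b=10/7 c=-9/14 d=3/14
S(3/2) = -223/56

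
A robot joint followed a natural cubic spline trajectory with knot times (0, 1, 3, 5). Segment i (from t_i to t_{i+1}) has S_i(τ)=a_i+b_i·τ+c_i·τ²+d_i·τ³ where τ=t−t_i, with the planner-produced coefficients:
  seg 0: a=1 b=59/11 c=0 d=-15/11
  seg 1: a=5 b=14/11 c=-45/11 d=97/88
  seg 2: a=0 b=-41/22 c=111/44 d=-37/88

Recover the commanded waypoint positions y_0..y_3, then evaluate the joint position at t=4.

y_0 = S_0(0) = a_0 = 1
y_1 = S_1(0) = a_1 = 5
y_2 = S_2(0) = a_2 = 0
y_3 = S_2(2) = 3
t_q=4 is in segment 2 (τ=1); S_2(τ)=21/88

y_0=1 y_1=5 y_2=0 y_3=3
S(4) = 21/88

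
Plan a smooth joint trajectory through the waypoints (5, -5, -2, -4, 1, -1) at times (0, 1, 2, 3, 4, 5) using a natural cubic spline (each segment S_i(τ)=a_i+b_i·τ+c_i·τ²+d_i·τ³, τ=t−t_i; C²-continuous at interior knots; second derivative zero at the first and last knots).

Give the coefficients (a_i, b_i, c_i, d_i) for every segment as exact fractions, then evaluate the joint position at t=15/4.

Δ: Δ0=-10, Δ1=3, Δ2=-2, Δ3=5, Δ4=-2
row 1: diag=4, rhs=78; c'=1/4, d'=39/2
row 2: denom=4−1·1/4=15/4; d'=(-30−1·39/2)/(15/4)=-66/5
row 3: denom=4−1·4/15=56/15; d'=(42−1·-66/5)/(56/15)=207/14
row 4: denom=4−1·15/56=209/56; d'=(-42−1·207/14)/(209/56)=-3180/209
back: M4=-3180/209
back: M3=207/14−15/56·-3180/209=3942/209
back: M2=-66/5−4/15·3942/209=-3810/209
back: M1=39/2−1/4·-3810/209=5028/209
M: M0=0, M1=5028/209, M2=-3810/209, M3=3942/209, M4=-3180/209, M5=0
seg 0: a=5, c=M0/2=0, d=(M1−M0)/(6·1)=838/209, b=Δ0−h0·(2M0+M1)/6=-2928/209
seg 1: a=-5, c=M1/2=2514/209, d=(M2−M1)/(6·1)=-1473/209, b=Δ1−h1·(2M1+M2)/6=-414/209
seg 2: a=-2, c=M2/2=-1905/209, d=(M3−M2)/(6·1)=68/11, b=Δ2−h2·(2M2+M3)/6=195/209
seg 3: a=-4, c=M3/2=1971/209, d=(M4−M3)/(6·1)=-1187/209, b=Δ3−h3·(2M3+M4)/6=261/209
seg 4: a=1, c=M4/2=-1590/209, d=(M5−M4)/(6·1)=530/209, b=Δ4−h4·(2M4+M5)/6=642/209
t_q=15/4 → seg 3, τ=3/4; S=-4+261/209·τ+1971/209·τ²+-1187/209·τ³=-2069/13376

  seg 0: a=5 b=-2928/209 c=0 d=838/209
  seg 1: a=-5 b=-414/209 c=2514/209 d=-1473/209
  seg 2: a=-2 b=195/209 c=-1905/209 d=68/11
  seg 3: a=-4 b=261/209 c=1971/209 d=-1187/209
  seg 4: a=1 b=642/209 c=-1590/209 d=530/209
S(15/4) = -2069/13376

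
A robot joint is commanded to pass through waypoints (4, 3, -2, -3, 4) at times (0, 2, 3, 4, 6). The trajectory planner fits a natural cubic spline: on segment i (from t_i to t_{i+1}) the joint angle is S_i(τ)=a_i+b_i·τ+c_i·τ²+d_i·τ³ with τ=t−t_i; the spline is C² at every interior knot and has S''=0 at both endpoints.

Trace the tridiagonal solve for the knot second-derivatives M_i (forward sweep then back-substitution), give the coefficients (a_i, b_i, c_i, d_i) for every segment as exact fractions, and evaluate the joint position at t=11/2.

Δ: Δ0=-1/2, Δ1=-5, Δ2=-1, Δ3=7/2
row 1: diag=6, rhs=-27; c'=1/6, d'=-9/2
row 2: denom=4−1·1/6=23/6; d'=(24−1·-9/2)/(23/6)=171/23
row 3: denom=6−1·6/23=132/23; d'=(27−1·171/23)/(132/23)=75/22
back: M3=75/22
back: M2=171/23−6/23·75/22=72/11
back: M1=-9/2−1/6·72/11=-123/22
M: M0=0, M1=-123/22, M2=72/11, M3=75/22, M4=0
seg 0: a=4, c=M0/2=0, d=(M1−M0)/(6·2)=-41/88, b=Δ0−h0·(2M0+M1)/6=15/11
seg 1: a=3, c=M1/2=-123/44, d=(M2−M1)/(6·1)=89/44, b=Δ1−h1·(2M1+M2)/6=-93/22
seg 2: a=-2, c=M2/2=36/11, d=(M3−M2)/(6·1)=-23/44, b=Δ2−h2·(2M2+M3)/6=-15/4
seg 3: a=-3, c=M3/2=75/44, d=(M4−M3)/(6·2)=-25/88, b=Δ3−h3·(2M3+M4)/6=27/22
t_q=11/2 → seg 3, τ=3/2; S=-3+27/22·τ+75/44·τ²+-25/88·τ³=1209/704

  seg 0: a=4 b=15/11 c=0 d=-41/88
  seg 1: a=3 b=-93/22 c=-123/44 d=89/44
  seg 2: a=-2 b=-15/4 c=36/11 d=-23/44
  seg 3: a=-3 b=27/22 c=75/44 d=-25/88
S(11/2) = 1209/704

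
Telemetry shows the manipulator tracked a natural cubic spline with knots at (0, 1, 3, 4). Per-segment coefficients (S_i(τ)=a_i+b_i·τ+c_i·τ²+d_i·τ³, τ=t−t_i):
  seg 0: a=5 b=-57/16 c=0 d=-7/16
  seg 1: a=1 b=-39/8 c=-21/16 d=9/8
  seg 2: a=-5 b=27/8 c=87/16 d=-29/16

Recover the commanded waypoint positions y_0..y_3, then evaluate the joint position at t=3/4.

y_0 = S_0(0) = a_0 = 5
y_1 = S_1(0) = a_1 = 1
y_2 = S_2(0) = a_2 = -5
y_3 = S_2(1) = 2
t_q=3/4 is in segment 0 (τ=3/4); S_0(τ)=2195/1024

y_0=5 y_1=1 y_2=-5 y_3=2
S(3/4) = 2195/1024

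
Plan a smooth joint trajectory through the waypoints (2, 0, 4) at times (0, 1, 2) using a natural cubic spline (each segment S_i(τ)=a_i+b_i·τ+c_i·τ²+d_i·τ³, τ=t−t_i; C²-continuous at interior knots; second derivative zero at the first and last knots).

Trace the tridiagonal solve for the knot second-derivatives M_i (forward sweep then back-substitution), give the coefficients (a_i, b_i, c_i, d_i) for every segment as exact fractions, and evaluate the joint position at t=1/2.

  seg 0: a=2 b=-7/2 c=0 d=3/2
  seg 1: a=0 b=1 c=9/2 d=-3/2
S(1/2) = 7/16

Δ: Δ0=-2, Δ1=4
row 1: diag=4, rhs=36; c'=1/4, d'=9
back: M1=9
M: M0=0, M1=9, M2=0
seg 0: a=2, c=M0/2=0, d=(M1−M0)/(6·1)=3/2, b=Δ0−h0·(2M0+M1)/6=-7/2
seg 1: a=0, c=M1/2=9/2, d=(M2−M1)/(6·1)=-3/2, b=Δ1−h1·(2M1+M2)/6=1
t_q=1/2 → seg 0, τ=1/2; S=2+-7/2·τ+0·τ²+3/2·τ³=7/16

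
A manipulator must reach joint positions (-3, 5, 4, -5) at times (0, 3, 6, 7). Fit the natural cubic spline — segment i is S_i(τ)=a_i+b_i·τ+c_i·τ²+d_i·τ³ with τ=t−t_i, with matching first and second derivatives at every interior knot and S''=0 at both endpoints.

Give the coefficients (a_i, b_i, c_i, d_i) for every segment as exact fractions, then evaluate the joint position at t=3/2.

Δ: Δ0=8/3, Δ1=-1/3, Δ2=-9
row 1: diag=12, rhs=-18; c'=1/4, d'=-3/2
row 2: denom=8−3·1/4=29/4; d'=(-52−3·-3/2)/(29/4)=-190/29
back: M2=-190/29
back: M1=-3/2−1/4·-190/29=4/29
M: M0=0, M1=4/29, M2=-190/29, M3=0
seg 0: a=-3, c=M0/2=0, d=(M1−M0)/(6·3)=2/261, b=Δ0−h0·(2M0+M1)/6=226/87
seg 1: a=5, c=M1/2=2/29, d=(M2−M1)/(6·3)=-97/261, b=Δ1−h1·(2M1+M2)/6=244/87
seg 2: a=4, c=M2/2=-95/29, d=(M3−M2)/(6·1)=95/87, b=Δ2−h2·(2M2+M3)/6=-593/87
t_q=3/2 → seg 0, τ=3/2; S=-3+226/87·τ+0·τ²+2/261·τ³=107/116

  seg 0: a=-3 b=226/87 c=0 d=2/261
  seg 1: a=5 b=244/87 c=2/29 d=-97/261
  seg 2: a=4 b=-593/87 c=-95/29 d=95/87
S(3/2) = 107/116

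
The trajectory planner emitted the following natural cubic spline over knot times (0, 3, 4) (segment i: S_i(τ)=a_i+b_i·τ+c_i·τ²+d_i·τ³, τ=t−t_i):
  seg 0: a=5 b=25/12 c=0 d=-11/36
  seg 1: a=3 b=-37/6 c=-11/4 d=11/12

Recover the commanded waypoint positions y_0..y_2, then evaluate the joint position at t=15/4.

y_0=5 y_1=3 y_2=-5
S(15/4) = -713/256

y_0 = S_0(0) = a_0 = 5
y_1 = S_1(0) = a_1 = 3
y_2 = S_1(1) = -5
t_q=15/4 is in segment 1 (τ=3/4); S_1(τ)=-713/256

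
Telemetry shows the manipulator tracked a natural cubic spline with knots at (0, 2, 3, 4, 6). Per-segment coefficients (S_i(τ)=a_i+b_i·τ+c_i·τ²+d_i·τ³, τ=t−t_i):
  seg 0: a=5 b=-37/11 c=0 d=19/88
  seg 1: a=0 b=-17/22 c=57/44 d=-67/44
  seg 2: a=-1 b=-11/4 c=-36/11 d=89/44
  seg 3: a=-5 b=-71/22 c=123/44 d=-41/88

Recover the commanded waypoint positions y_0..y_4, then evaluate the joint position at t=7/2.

y_0 = S_0(0) = a_0 = 5
y_1 = S_1(0) = a_1 = 0
y_2 = S_2(0) = a_2 = -1
y_3 = S_3(0) = a_3 = -5
y_4 = S_3(2) = -4
t_q=7/2 is in segment 2 (τ=1/2); S_2(τ)=-1035/352

y_0=5 y_1=0 y_2=-1 y_3=-5 y_4=-4
S(7/2) = -1035/352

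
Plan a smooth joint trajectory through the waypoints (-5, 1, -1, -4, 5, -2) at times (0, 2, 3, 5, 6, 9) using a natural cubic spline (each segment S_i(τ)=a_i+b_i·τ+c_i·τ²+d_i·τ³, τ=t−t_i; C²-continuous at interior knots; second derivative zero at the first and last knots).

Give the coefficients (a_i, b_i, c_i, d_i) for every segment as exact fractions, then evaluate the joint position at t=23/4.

  seg 0: a=-5 b=19574/4359 c=0 d=-6497/17436
  seg 1: a=1 b=83/4359 c=-6497/2906 d=1889/8718
  seg 2: a=-1 b=-33149/8718 c=-2304/1453 d=5965/4359
  seg 3: a=-4 b=54715/8718 c=9626/1453 d=-34009/8718
  seg 4: a=5 b=34100/4359 c=-14757/2906 d=4919/8718
S(23/4) = 518495/185984

Δ: Δ0=3, Δ1=-2, Δ2=-3/2, Δ3=9, Δ4=-7/3
row 1: diag=6, rhs=-30; c'=1/6, d'=-5
row 2: denom=6−1·1/6=35/6; d'=(3−1·-5)/(35/6)=48/35
row 3: denom=6−2·12/35=186/35; d'=(63−2·48/35)/(186/35)=703/62
row 4: denom=8−1·35/186=1453/186; d'=(-68−1·703/62)/(1453/186)=-14757/1453
back: M4=-14757/1453
back: M3=703/62−35/186·-14757/1453=19252/1453
back: M2=48/35−12/35·19252/1453=-4608/1453
back: M1=-5−1/6·-4608/1453=-6497/1453
M: M0=0, M1=-6497/1453, M2=-4608/1453, M3=19252/1453, M4=-14757/1453, M5=0
seg 0: a=-5, c=M0/2=0, d=(M1−M0)/(6·2)=-6497/17436, b=Δ0−h0·(2M0+M1)/6=19574/4359
seg 1: a=1, c=M1/2=-6497/2906, d=(M2−M1)/(6·1)=1889/8718, b=Δ1−h1·(2M1+M2)/6=83/4359
seg 2: a=-1, c=M2/2=-2304/1453, d=(M3−M2)/(6·2)=5965/4359, b=Δ2−h2·(2M2+M3)/6=-33149/8718
seg 3: a=-4, c=M3/2=9626/1453, d=(M4−M3)/(6·1)=-34009/8718, b=Δ3−h3·(2M3+M4)/6=54715/8718
seg 4: a=5, c=M4/2=-14757/2906, d=(M5−M4)/(6·3)=4919/8718, b=Δ4−h4·(2M4+M5)/6=34100/4359
t_q=23/4 → seg 3, τ=3/4; S=-4+54715/8718·τ+9626/1453·τ²+-34009/8718·τ³=518495/185984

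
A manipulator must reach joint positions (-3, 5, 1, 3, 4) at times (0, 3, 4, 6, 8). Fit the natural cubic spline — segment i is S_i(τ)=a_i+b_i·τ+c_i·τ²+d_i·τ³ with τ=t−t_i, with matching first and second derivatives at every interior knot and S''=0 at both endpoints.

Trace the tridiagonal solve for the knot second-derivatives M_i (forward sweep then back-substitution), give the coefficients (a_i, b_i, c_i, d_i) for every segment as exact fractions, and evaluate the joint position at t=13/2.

Δ: Δ0=8/3, Δ1=-4, Δ2=1, Δ3=1/2
row 1: diag=8, rhs=-40; c'=1/8, d'=-5
row 2: denom=6−1·1/8=47/8; d'=(30−1·-5)/(47/8)=280/47
row 3: denom=8−2·16/47=344/47; d'=(-3−2·280/47)/(344/47)=-701/344
back: M3=-701/344
back: M2=280/47−16/47·-701/344=286/43
back: M1=-5−1/8·286/43=-1003/172
M: M0=0, M1=-1003/172, M2=286/43, M3=-701/344, M4=0
seg 0: a=-3, c=M0/2=0, d=(M1−M0)/(6·3)=-1003/3096, b=Δ0−h0·(2M0+M1)/6=5761/1032
seg 1: a=5, c=M1/2=-1003/344, d=(M2−M1)/(6·1)=2147/1032, b=Δ1−h1·(2M1+M2)/6=-1633/516
seg 2: a=1, c=M2/2=143/43, d=(M3−M2)/(6·2)=-2989/4128, b=Δ2−h2·(2M2+M3)/6=-2843/1032
seg 3: a=3, c=M3/2=-701/688, d=(M4−M3)/(6·2)=701/4128, b=Δ3−h3·(2M3+M4)/6=959/516
t_q=13/2 → seg 3, τ=1/2; S=3+959/516·τ+-701/688·τ²+701/4128·τ³=40683/11008

  seg 0: a=-3 b=5761/1032 c=0 d=-1003/3096
  seg 1: a=5 b=-1633/516 c=-1003/344 d=2147/1032
  seg 2: a=1 b=-2843/1032 c=143/43 d=-2989/4128
  seg 3: a=3 b=959/516 c=-701/688 d=701/4128
S(13/2) = 40683/11008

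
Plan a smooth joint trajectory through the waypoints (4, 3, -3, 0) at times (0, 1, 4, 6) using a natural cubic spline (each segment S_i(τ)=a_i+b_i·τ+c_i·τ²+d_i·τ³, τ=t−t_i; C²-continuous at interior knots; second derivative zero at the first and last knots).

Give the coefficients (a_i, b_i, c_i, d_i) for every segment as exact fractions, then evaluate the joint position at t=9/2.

Δ: Δ0=-1, Δ1=-2, Δ2=3/2
row 1: diag=8, rhs=-6; c'=3/8, d'=-3/4
row 2: denom=10−3·3/8=71/8; d'=(21−3·-3/4)/(71/8)=186/71
back: M2=186/71
back: M1=-3/4−3/8·186/71=-123/71
M: M0=0, M1=-123/71, M2=186/71, M3=0
seg 0: a=4, c=M0/2=0, d=(M1−M0)/(6·1)=-41/142, b=Δ0−h0·(2M0+M1)/6=-101/142
seg 1: a=3, c=M1/2=-123/142, d=(M2−M1)/(6·3)=103/426, b=Δ1−h1·(2M1+M2)/6=-112/71
seg 2: a=-3, c=M2/2=93/71, d=(M3−M2)/(6·2)=-31/142, b=Δ2−h2·(2M2+M3)/6=-35/142
t_q=9/2 → seg 2, τ=1/2; S=-3+-35/142·τ+93/71·τ²+-31/142·τ³=-3207/1136

  seg 0: a=4 b=-101/142 c=0 d=-41/142
  seg 1: a=3 b=-112/71 c=-123/142 d=103/426
  seg 2: a=-3 b=-35/142 c=93/71 d=-31/142
S(9/2) = -3207/1136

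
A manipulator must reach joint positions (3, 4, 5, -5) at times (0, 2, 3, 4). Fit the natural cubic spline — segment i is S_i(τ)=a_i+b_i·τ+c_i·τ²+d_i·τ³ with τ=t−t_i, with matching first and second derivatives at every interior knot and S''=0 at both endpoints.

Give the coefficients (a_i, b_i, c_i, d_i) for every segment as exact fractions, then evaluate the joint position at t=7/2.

Δ: Δ0=1/2, Δ1=1, Δ2=-10
row 1: diag=6, rhs=3; c'=1/6, d'=1/2
row 2: denom=4−1·1/6=23/6; d'=(-66−1·1/2)/(23/6)=-399/23
back: M2=-399/23
back: M1=1/2−1/6·-399/23=78/23
M: M0=0, M1=78/23, M2=-399/23, M3=0
seg 0: a=3, c=M0/2=0, d=(M1−M0)/(6·2)=13/46, b=Δ0−h0·(2M0+M1)/6=-29/46
seg 1: a=4, c=M1/2=39/23, d=(M2−M1)/(6·1)=-159/46, b=Δ1−h1·(2M1+M2)/6=127/46
seg 2: a=5, c=M2/2=-399/46, d=(M3−M2)/(6·1)=133/46, b=Δ2−h2·(2M2+M3)/6=-97/23
t_q=7/2 → seg 2, τ=1/2; S=5+-97/23·τ+-399/46·τ²+133/46·τ³=399/368

  seg 0: a=3 b=-29/46 c=0 d=13/46
  seg 1: a=4 b=127/46 c=39/23 d=-159/46
  seg 2: a=5 b=-97/23 c=-399/46 d=133/46
S(7/2) = 399/368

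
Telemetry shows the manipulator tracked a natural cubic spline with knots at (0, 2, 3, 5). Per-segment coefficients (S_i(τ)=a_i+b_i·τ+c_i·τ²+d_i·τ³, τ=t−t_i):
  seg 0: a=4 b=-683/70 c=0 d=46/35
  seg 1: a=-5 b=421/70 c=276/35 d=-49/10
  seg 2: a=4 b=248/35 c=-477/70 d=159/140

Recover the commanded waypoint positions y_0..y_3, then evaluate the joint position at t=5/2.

y_0 = S_0(0) = a_0 = 4
y_1 = S_1(0) = a_1 = -5
y_2 = S_2(0) = a_2 = 4
y_3 = S_2(2) = 0
t_q=5/2 is in segment 1 (τ=1/2); S_1(τ)=-71/112

y_0=4 y_1=-5 y_2=4 y_3=0
S(5/2) = -71/112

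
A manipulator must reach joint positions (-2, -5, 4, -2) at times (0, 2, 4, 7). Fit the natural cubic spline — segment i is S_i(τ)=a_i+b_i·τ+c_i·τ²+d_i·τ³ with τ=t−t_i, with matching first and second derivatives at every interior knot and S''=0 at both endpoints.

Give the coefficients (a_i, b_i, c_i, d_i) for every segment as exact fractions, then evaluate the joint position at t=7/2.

Δ: Δ0=-3/2, Δ1=9/2, Δ2=-2
row 1: diag=8, rhs=36; c'=1/4, d'=9/2
row 2: denom=10−2·1/4=19/2; d'=(-39−2·9/2)/(19/2)=-96/19
back: M2=-96/19
back: M1=9/2−1/4·-96/19=219/38
M: M0=0, M1=219/38, M2=-96/19, M3=0
seg 0: a=-2, c=M0/2=0, d=(M1−M0)/(6·2)=73/152, b=Δ0−h0·(2M0+M1)/6=-65/19
seg 1: a=-5, c=M1/2=219/76, d=(M2−M1)/(6·2)=-137/152, b=Δ1−h1·(2M1+M2)/6=89/38
seg 2: a=4, c=M2/2=-48/19, d=(M3−M2)/(6·3)=16/57, b=Δ2−h2·(2M2+M3)/6=58/19
t_q=7/2 → seg 1, τ=3/2; S=-5+89/38·τ+219/76·τ²+-137/152·τ³=2377/1216

  seg 0: a=-2 b=-65/19 c=0 d=73/152
  seg 1: a=-5 b=89/38 c=219/76 d=-137/152
  seg 2: a=4 b=58/19 c=-48/19 d=16/57
S(7/2) = 2377/1216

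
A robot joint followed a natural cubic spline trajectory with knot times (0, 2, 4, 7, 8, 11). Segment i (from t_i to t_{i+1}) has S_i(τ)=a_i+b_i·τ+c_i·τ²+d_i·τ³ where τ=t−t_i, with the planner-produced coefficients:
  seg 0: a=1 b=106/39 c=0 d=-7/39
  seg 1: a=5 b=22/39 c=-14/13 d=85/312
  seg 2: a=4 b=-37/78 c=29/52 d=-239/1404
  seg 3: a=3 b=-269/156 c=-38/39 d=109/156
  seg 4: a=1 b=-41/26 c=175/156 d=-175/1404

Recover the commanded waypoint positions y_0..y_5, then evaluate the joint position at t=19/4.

y_0=1 y_1=5 y_2=4 y_3=3 y_4=1 y_5=3
S(19/4) = 12933/3328

y_0 = S_0(0) = a_0 = 1
y_1 = S_1(0) = a_1 = 5
y_2 = S_2(0) = a_2 = 4
y_3 = S_3(0) = a_3 = 3
y_4 = S_4(0) = a_4 = 1
y_5 = S_4(3) = 3
t_q=19/4 is in segment 2 (τ=3/4); S_2(τ)=12933/3328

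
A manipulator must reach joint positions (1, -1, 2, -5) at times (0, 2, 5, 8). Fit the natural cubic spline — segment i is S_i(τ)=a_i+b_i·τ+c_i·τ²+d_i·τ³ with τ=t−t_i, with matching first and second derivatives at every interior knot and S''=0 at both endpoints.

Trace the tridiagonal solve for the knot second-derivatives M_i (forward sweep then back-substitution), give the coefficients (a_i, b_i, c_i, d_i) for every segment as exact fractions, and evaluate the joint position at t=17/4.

  seg 0: a=1 b=-179/111 c=0 d=17/111
  seg 1: a=-1 b=25/111 c=34/37 d=-220/999
  seg 2: a=2 b=-23/111 c=-118/111 d=118/999
S(17/4) = 977/592

Δ: Δ0=-1, Δ1=1, Δ2=-7/3
row 1: diag=10, rhs=12; c'=3/10, d'=6/5
row 2: denom=12−3·3/10=111/10; d'=(-20−3·6/5)/(111/10)=-236/111
back: M2=-236/111
back: M1=6/5−3/10·-236/111=68/37
M: M0=0, M1=68/37, M2=-236/111, M3=0
seg 0: a=1, c=M0/2=0, d=(M1−M0)/(6·2)=17/111, b=Δ0−h0·(2M0+M1)/6=-179/111
seg 1: a=-1, c=M1/2=34/37, d=(M2−M1)/(6·3)=-220/999, b=Δ1−h1·(2M1+M2)/6=25/111
seg 2: a=2, c=M2/2=-118/111, d=(M3−M2)/(6·3)=118/999, b=Δ2−h2·(2M2+M3)/6=-23/111
t_q=17/4 → seg 1, τ=9/4; S=-1+25/111·τ+34/37·τ²+-220/999·τ³=977/592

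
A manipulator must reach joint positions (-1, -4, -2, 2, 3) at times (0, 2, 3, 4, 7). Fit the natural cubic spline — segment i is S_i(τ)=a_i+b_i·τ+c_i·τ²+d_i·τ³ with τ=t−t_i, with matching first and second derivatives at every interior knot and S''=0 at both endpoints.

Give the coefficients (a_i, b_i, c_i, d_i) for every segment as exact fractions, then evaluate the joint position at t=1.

  seg 0: a=-1 b=-667/267 c=0 d=533/2136
  seg 1: a=-4 b=265/534 c=533/356 d=7/1068
  seg 2: a=-2 b=3749/1068 c=135/89 d=-1097/1068
  seg 3: a=2 b=1849/534 c=-557/356 d=557/3204
S(1) = -2313/712

Δ: Δ0=-3/2, Δ1=2, Δ2=4, Δ3=1/3
row 1: diag=6, rhs=21; c'=1/6, d'=7/2
row 2: denom=4−1·1/6=23/6; d'=(12−1·7/2)/(23/6)=51/23
row 3: denom=8−1·6/23=178/23; d'=(-22−1·51/23)/(178/23)=-557/178
back: M3=-557/178
back: M2=51/23−6/23·-557/178=270/89
back: M1=7/2−1/6·270/89=533/178
M: M0=0, M1=533/178, M2=270/89, M3=-557/178, M4=0
seg 0: a=-1, c=M0/2=0, d=(M1−M0)/(6·2)=533/2136, b=Δ0−h0·(2M0+M1)/6=-667/267
seg 1: a=-4, c=M1/2=533/356, d=(M2−M1)/(6·1)=7/1068, b=Δ1−h1·(2M1+M2)/6=265/534
seg 2: a=-2, c=M2/2=135/89, d=(M3−M2)/(6·1)=-1097/1068, b=Δ2−h2·(2M2+M3)/6=3749/1068
seg 3: a=2, c=M3/2=-557/356, d=(M4−M3)/(6·3)=557/3204, b=Δ3−h3·(2M3+M4)/6=1849/534
t_q=1 → seg 0, τ=1; S=-1+-667/267·τ+0·τ²+533/2136·τ³=-2313/712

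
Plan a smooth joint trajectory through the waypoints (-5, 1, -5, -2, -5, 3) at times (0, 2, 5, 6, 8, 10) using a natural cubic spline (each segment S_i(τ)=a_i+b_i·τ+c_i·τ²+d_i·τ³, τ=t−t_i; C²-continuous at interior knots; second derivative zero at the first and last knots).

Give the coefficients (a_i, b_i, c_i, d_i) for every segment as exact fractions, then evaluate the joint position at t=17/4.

Δ: Δ0=3, Δ1=-2, Δ2=3, Δ3=-3/2, Δ4=4
row 1: diag=10, rhs=-30; c'=3/10, d'=-3
row 2: denom=8−3·3/10=71/10; d'=(30−3·-3)/(71/10)=390/71
row 3: denom=6−1·10/71=416/71; d'=(-27−1·390/71)/(416/71)=-2307/416
row 4: denom=8−2·71/208=761/104; d'=(33−2·-2307/416)/(761/104)=9171/1522
back: M4=9171/1522
back: M3=-2307/416−71/208·9171/1522=-11571/1522
back: M2=390/71−10/71·-11571/1522=4995/761
back: M1=-3−3/10·4995/761=-7563/1522
M: M0=0, M1=-7563/1522, M2=4995/761, M3=-11571/1522, M4=9171/1522, M5=0
seg 0: a=-5, c=M0/2=0, d=(M1−M0)/(6·2)=-2521/6088, b=Δ0−h0·(2M0+M1)/6=7087/1522
seg 1: a=1, c=M1/2=-7563/3044, d=(M2−M1)/(6·3)=5851/9132, b=Δ1−h1·(2M1+M2)/6=-238/761
seg 2: a=-5, c=M2/2=4995/1522, d=(M3−M2)/(6·1)=-7187/3044, b=Δ2−h2·(2M2+M3)/6=6329/3044
seg 3: a=-2, c=M3/2=-11571/3044, d=(M4−M3)/(6·2)=3457/3044, b=Δ3−h3·(2M3+M4)/6=1187/761
seg 4: a=-5, c=M4/2=9171/3044, d=(M5−M4)/(6·2)=-3057/6088, b=Δ4−h4·(2M4+M5)/6=-13/761
t_q=17/4 → seg 1, τ=9/4; S=1+-238/761·τ+-7563/3044·τ²+5851/9132·τ³=-970891/194816

  seg 0: a=-5 b=7087/1522 c=0 d=-2521/6088
  seg 1: a=1 b=-238/761 c=-7563/3044 d=5851/9132
  seg 2: a=-5 b=6329/3044 c=4995/1522 d=-7187/3044
  seg 3: a=-2 b=1187/761 c=-11571/3044 d=3457/3044
  seg 4: a=-5 b=-13/761 c=9171/3044 d=-3057/6088
S(17/4) = -970891/194816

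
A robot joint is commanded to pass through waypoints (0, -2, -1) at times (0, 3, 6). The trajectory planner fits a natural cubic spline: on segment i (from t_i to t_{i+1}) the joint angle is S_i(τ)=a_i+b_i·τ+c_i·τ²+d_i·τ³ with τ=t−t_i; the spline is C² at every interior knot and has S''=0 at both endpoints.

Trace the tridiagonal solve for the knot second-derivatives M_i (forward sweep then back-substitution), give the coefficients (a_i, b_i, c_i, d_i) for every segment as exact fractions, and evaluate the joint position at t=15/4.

Δ: Δ0=-2/3, Δ1=1/3
row 1: diag=12, rhs=6; c'=1/4, d'=1/2
back: M1=1/2
M: M0=0, M1=1/2, M2=0
seg 0: a=0, c=M0/2=0, d=(M1−M0)/(6·3)=1/36, b=Δ0−h0·(2M0+M1)/6=-11/12
seg 1: a=-2, c=M1/2=1/4, d=(M2−M1)/(6·3)=-1/36, b=Δ1−h1·(2M1+M2)/6=-1/6
t_q=15/4 → seg 1, τ=3/4; S=-2+-1/6·τ+1/4·τ²+-1/36·τ³=-511/256

  seg 0: a=0 b=-11/12 c=0 d=1/36
  seg 1: a=-2 b=-1/6 c=1/4 d=-1/36
S(15/4) = -511/256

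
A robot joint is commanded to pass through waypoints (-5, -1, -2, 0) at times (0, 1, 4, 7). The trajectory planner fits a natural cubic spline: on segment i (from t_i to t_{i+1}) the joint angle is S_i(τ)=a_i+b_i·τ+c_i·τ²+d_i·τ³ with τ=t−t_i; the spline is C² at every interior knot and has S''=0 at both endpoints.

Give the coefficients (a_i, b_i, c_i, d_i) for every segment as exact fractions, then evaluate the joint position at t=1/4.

Δ: Δ0=4, Δ1=-1/3, Δ2=2/3
row 1: diag=8, rhs=-26; c'=3/8, d'=-13/4
row 2: denom=12−3·3/8=87/8; d'=(6−3·-13/4)/(87/8)=42/29
back: M2=42/29
back: M1=-13/4−3/8·42/29=-110/29
M: M0=0, M1=-110/29, M2=42/29, M3=0
seg 0: a=-5, c=M0/2=0, d=(M1−M0)/(6·1)=-55/87, b=Δ0−h0·(2M0+M1)/6=403/87
seg 1: a=-1, c=M1/2=-55/29, d=(M2−M1)/(6·3)=76/261, b=Δ1−h1·(2M1+M2)/6=238/87
seg 2: a=-2, c=M2/2=21/29, d=(M3−M2)/(6·3)=-7/87, b=Δ2−h2·(2M2+M3)/6=-68/87
t_q=1/4 → seg 0, τ=1/4; S=-5+403/87·τ+0·τ²+-55/87·τ³=-7149/1856

  seg 0: a=-5 b=403/87 c=0 d=-55/87
  seg 1: a=-1 b=238/87 c=-55/29 d=76/261
  seg 2: a=-2 b=-68/87 c=21/29 d=-7/87
S(1/4) = -7149/1856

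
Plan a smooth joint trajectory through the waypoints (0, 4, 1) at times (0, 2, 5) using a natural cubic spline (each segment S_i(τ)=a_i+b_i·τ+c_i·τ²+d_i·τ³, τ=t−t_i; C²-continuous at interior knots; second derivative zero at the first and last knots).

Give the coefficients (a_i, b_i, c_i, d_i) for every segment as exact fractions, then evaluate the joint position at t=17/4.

Δ: Δ0=2, Δ1=-1
row 1: diag=10, rhs=-18; c'=3/10, d'=-9/5
back: M1=-9/5
M: M0=0, M1=-9/5, M2=0
seg 0: a=0, c=M0/2=0, d=(M1−M0)/(6·2)=-3/20, b=Δ0−h0·(2M0+M1)/6=13/5
seg 1: a=4, c=M1/2=-9/10, d=(M2−M1)/(6·3)=1/10, b=Δ1−h1·(2M1+M2)/6=4/5
t_q=17/4 → seg 1, τ=9/4; S=4+4/5·τ+-9/10·τ²+1/10·τ³=305/128

  seg 0: a=0 b=13/5 c=0 d=-3/20
  seg 1: a=4 b=4/5 c=-9/10 d=1/10
S(17/4) = 305/128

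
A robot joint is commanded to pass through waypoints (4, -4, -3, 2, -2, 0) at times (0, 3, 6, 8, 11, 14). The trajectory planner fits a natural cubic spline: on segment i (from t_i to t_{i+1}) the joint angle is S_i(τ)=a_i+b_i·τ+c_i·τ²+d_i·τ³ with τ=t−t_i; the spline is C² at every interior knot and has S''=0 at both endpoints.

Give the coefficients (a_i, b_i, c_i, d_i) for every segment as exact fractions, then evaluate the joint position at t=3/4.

Δ: Δ0=-8/3, Δ1=1/3, Δ2=5/2, Δ3=-4/3, Δ4=2/3
row 1: diag=12, rhs=18; c'=1/4, d'=3/2
row 2: denom=10−3·1/4=37/4; d'=(13−3·3/2)/(37/4)=34/37
row 3: denom=10−2·8/37=354/37; d'=(-23−2·34/37)/(354/37)=-919/354
row 4: denom=12−3·37/118=1305/118; d'=(12−3·-919/354)/(1305/118)=467/261
back: M4=467/261
back: M3=-919/354−37/118·467/261=-824/261
back: M2=34/37−8/37·-824/261=418/261
back: M1=3/2−1/4·418/261=287/261
M: M0=0, M1=287/261, M2=418/261, M3=-824/261, M4=467/261, M5=0
seg 0: a=4, c=M0/2=0, d=(M1−M0)/(6·3)=287/4698, b=Δ0−h0·(2M0+M1)/6=-1679/522
seg 1: a=-4, c=M1/2=287/522, d=(M2−M1)/(6·3)=131/4698, b=Δ1−h1·(2M1+M2)/6=-409/261
seg 2: a=-3, c=M2/2=209/261, d=(M3−M2)/(6·2)=-23/58, b=Δ2−h2·(2M2+M3)/6=1297/522
seg 3: a=2, c=M3/2=-412/261, d=(M4−M3)/(6·3)=1291/4698, b=Δ3−h3·(2M3+M4)/6=485/522
seg 4: a=-2, c=M4/2=467/522, d=(M5−M4)/(6·3)=-467/4698, b=Δ4−h4·(2M4+M5)/6=-293/261
t_q=3/4 → seg 0, τ=3/4; S=4+-1679/522·τ+0·τ²+287/4698·τ³=5989/3712

  seg 0: a=4 b=-1679/522 c=0 d=287/4698
  seg 1: a=-4 b=-409/261 c=287/522 d=131/4698
  seg 2: a=-3 b=1297/522 c=209/261 d=-23/58
  seg 3: a=2 b=485/522 c=-412/261 d=1291/4698
  seg 4: a=-2 b=-293/261 c=467/522 d=-467/4698
S(3/4) = 5989/3712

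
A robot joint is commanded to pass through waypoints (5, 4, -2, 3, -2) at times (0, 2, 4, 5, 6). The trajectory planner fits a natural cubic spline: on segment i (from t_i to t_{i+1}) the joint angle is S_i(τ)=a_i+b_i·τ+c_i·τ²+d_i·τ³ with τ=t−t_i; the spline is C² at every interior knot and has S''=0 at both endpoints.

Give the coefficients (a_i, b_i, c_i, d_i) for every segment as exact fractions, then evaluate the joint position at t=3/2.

Δ: Δ0=-1/2, Δ1=-3, Δ2=5, Δ3=-5
row 1: diag=8, rhs=-15; c'=1/4, d'=-15/8
row 2: denom=6−2·1/4=11/2; d'=(48−2·-15/8)/(11/2)=207/22
row 3: denom=4−1·2/11=42/11; d'=(-60−1·207/22)/(42/11)=-509/28
back: M3=-509/28
back: M2=207/22−2/11·-509/28=89/7
back: M1=-15/8−1/4·89/7=-283/56
M: M0=0, M1=-283/56, M2=89/7, M3=-509/28, M4=0
seg 0: a=5, c=M0/2=0, d=(M1−M0)/(6·2)=-283/672, b=Δ0−h0·(2M0+M1)/6=199/168
seg 1: a=4, c=M1/2=-283/112, d=(M2−M1)/(6·2)=995/672, b=Δ1−h1·(2M1+M2)/6=-325/84
seg 2: a=-2, c=M2/2=89/14, d=(M3−M2)/(6·1)=-865/168, b=Δ2−h2·(2M2+M3)/6=91/24
seg 3: a=3, c=M3/2=-509/56, d=(M4−M3)/(6·1)=509/168, b=Δ3−h3·(2M3+M4)/6=89/84
t_q=3/2 → seg 0, τ=3/2; S=5+199/168·τ+0·τ²+-283/672·τ³=1371/256

  seg 0: a=5 b=199/168 c=0 d=-283/672
  seg 1: a=4 b=-325/84 c=-283/112 d=995/672
  seg 2: a=-2 b=91/24 c=89/14 d=-865/168
  seg 3: a=3 b=89/84 c=-509/56 d=509/168
S(3/2) = 1371/256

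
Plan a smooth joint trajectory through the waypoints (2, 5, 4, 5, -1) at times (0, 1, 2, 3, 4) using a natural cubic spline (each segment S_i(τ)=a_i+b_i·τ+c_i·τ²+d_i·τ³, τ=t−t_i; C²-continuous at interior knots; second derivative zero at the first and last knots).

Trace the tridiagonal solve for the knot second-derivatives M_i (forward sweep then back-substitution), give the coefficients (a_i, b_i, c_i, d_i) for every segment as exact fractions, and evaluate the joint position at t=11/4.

  seg 0: a=2 b=243/56 c=0 d=-75/56
  seg 1: a=5 b=9/28 c=-225/56 d=151/56
  seg 2: a=4 b=3/8 c=57/14 d=-193/56
  seg 3: a=5 b=-51/28 c=-351/56 d=117/56
S(11/4) = 18341/3584

Δ: Δ0=3, Δ1=-1, Δ2=1, Δ3=-6
row 1: diag=4, rhs=-24; c'=1/4, d'=-6
row 2: denom=4−1·1/4=15/4; d'=(12−1·-6)/(15/4)=24/5
row 3: denom=4−1·4/15=56/15; d'=(-42−1·24/5)/(56/15)=-351/28
back: M3=-351/28
back: M2=24/5−4/15·-351/28=57/7
back: M1=-6−1/4·57/7=-225/28
M: M0=0, M1=-225/28, M2=57/7, M3=-351/28, M4=0
seg 0: a=2, c=M0/2=0, d=(M1−M0)/(6·1)=-75/56, b=Δ0−h0·(2M0+M1)/6=243/56
seg 1: a=5, c=M1/2=-225/56, d=(M2−M1)/(6·1)=151/56, b=Δ1−h1·(2M1+M2)/6=9/28
seg 2: a=4, c=M2/2=57/14, d=(M3−M2)/(6·1)=-193/56, b=Δ2−h2·(2M2+M3)/6=3/8
seg 3: a=5, c=M3/2=-351/56, d=(M4−M3)/(6·1)=117/56, b=Δ3−h3·(2M3+M4)/6=-51/28
t_q=11/4 → seg 2, τ=3/4; S=4+3/8·τ+57/14·τ²+-193/56·τ³=18341/3584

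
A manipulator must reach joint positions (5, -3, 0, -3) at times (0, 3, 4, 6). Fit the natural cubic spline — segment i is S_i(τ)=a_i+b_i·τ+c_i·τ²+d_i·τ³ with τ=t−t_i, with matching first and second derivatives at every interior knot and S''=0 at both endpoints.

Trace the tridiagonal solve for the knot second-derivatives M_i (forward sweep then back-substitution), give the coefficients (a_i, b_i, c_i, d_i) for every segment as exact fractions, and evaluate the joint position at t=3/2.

  seg 0: a=5 b=-1445/282 c=0 d=77/282
  seg 1: a=-3 b=317/141 c=231/94 d=-481/282
  seg 2: a=0 b=577/282 c=-125/47 d=125/282
S(3/2) = -1327/752

Δ: Δ0=-8/3, Δ1=3, Δ2=-3/2
row 1: diag=8, rhs=34; c'=1/8, d'=17/4
row 2: denom=6−1·1/8=47/8; d'=(-27−1·17/4)/(47/8)=-250/47
back: M2=-250/47
back: M1=17/4−1/8·-250/47=231/47
M: M0=0, M1=231/47, M2=-250/47, M3=0
seg 0: a=5, c=M0/2=0, d=(M1−M0)/(6·3)=77/282, b=Δ0−h0·(2M0+M1)/6=-1445/282
seg 1: a=-3, c=M1/2=231/94, d=(M2−M1)/(6·1)=-481/282, b=Δ1−h1·(2M1+M2)/6=317/141
seg 2: a=0, c=M2/2=-125/47, d=(M3−M2)/(6·2)=125/282, b=Δ2−h2·(2M2+M3)/6=577/282
t_q=3/2 → seg 0, τ=3/2; S=5+-1445/282·τ+0·τ²+77/282·τ³=-1327/752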